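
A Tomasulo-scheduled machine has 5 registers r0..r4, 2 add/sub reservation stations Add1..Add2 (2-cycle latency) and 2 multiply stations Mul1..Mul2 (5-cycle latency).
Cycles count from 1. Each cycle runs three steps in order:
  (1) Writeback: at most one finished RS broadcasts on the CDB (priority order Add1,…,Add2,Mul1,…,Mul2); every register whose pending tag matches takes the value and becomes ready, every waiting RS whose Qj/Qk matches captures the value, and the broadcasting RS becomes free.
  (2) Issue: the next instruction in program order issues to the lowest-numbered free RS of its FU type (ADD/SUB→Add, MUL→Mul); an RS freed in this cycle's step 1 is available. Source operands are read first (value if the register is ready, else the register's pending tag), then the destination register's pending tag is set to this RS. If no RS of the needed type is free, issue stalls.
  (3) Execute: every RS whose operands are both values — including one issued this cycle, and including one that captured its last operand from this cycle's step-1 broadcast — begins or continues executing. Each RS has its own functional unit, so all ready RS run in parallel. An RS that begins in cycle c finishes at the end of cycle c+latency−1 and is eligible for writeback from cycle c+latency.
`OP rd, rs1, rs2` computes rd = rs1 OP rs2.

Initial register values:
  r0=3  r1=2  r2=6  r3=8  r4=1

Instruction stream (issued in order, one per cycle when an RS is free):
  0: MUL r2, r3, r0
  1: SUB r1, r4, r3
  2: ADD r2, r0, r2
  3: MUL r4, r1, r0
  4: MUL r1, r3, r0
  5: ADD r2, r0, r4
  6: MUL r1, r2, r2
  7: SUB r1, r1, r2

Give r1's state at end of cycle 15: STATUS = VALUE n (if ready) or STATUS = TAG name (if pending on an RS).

STATUS = TAG Add2

  c1: issue MUL r2<-Mul1  regs: r0:3,r1:2,r2:Mul1,r3:8,r4:1
  c2: issue SUB r1<-Add1  regs: r0:3,r1:Add1,r2:Mul1,r3:8,r4:1
  c3: issue ADD r2<-Add2  regs: r0:3,r1:Add1,r2:Add2,r3:8,r4:1
  c4: CDB Add1=-7; issue MUL r4<-Mul2  regs: r0:3,r1:-7,r2:Add2,r3:8,r4:Mul2
  c5: stall  regs: r0:3,r1:-7,r2:Add2,r3:8,r4:Mul2
  c6: CDB Mul1=24; issue MUL r1<-Mul1  regs: r0:3,r1:Mul1,r2:Add2,r3:8,r4:Mul2
  c7: issue ADD r2<-Add1  regs: r0:3,r1:Mul1,r2:Add1,r3:8,r4:Mul2
  c8: CDB Add2=27; stall  regs: r0:3,r1:Mul1,r2:Add1,r3:8,r4:Mul2
  c9: CDB Mul2=-21; issue MUL r1<-Mul2  regs: r0:3,r1:Mul2,r2:Add1,r3:8,r4:-21
  c10: issue SUB r1<-Add2  regs: r0:3,r1:Add2,r2:Add1,r3:8,r4:-21
  c11: CDB Add1=-18  regs: r0:3,r1:Add2,r2:-18,r3:8,r4:-21
  c12: CDB Mul1=24  regs: r0:3,r1:Add2,r2:-18,r3:8,r4:-21
  c13: -  regs: r0:3,r1:Add2,r2:-18,r3:8,r4:-21
  c14: -  regs: r0:3,r1:Add2,r2:-18,r3:8,r4:-21
  c15: -  regs: r0:3,r1:Add2,r2:-18,r3:8,r4:-21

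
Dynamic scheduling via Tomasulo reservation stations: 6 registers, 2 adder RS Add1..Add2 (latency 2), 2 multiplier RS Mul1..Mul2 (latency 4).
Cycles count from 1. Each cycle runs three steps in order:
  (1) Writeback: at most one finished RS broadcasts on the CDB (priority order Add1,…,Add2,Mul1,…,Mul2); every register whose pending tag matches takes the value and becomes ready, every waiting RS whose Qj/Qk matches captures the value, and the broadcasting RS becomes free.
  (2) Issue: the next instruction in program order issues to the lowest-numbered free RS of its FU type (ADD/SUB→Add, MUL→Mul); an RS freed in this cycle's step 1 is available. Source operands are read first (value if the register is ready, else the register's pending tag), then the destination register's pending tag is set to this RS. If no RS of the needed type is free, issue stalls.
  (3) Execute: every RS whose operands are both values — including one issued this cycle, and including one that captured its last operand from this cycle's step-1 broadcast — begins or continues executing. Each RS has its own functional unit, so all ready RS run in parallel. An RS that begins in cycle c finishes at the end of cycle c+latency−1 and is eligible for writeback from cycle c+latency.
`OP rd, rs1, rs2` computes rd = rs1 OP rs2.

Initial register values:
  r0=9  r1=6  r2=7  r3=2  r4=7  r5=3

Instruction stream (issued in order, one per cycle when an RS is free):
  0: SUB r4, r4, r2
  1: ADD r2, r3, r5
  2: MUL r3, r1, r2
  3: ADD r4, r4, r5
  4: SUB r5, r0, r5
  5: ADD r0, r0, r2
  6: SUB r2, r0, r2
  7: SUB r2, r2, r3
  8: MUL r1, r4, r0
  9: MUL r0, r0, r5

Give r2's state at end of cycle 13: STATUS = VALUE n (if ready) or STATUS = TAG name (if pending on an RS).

STATUS = VALUE -21

  c1: issue SUB r4<-Add1  regs: r0:9,r1:6,r2:7,r3:2,r4:Add1,r5:3
  c2: issue ADD r2<-Add2  regs: r0:9,r1:6,r2:Add2,r3:2,r4:Add1,r5:3
  c3: CDB Add1=0; issue MUL r3<-Mul1  regs: r0:9,r1:6,r2:Add2,r3:Mul1,r4:0,r5:3
  c4: CDB Add2=5; issue ADD r4<-Add1  regs: r0:9,r1:6,r2:5,r3:Mul1,r4:Add1,r5:3
  c5: issue SUB r5<-Add2  regs: r0:9,r1:6,r2:5,r3:Mul1,r4:Add1,r5:Add2
  c6: CDB Add1=3; issue ADD r0<-Add1  regs: r0:Add1,r1:6,r2:5,r3:Mul1,r4:3,r5:Add2
  c7: CDB Add2=6; issue SUB r2<-Add2  regs: r0:Add1,r1:6,r2:Add2,r3:Mul1,r4:3,r5:6
  c8: CDB Add1=14; issue SUB r2<-Add1  regs: r0:14,r1:6,r2:Add1,r3:Mul1,r4:3,r5:6
  c9: CDB Mul1=30; issue MUL r1<-Mul1  regs: r0:14,r1:Mul1,r2:Add1,r3:30,r4:3,r5:6
  c10: CDB Add2=9; issue MUL r0<-Mul2  regs: r0:Mul2,r1:Mul1,r2:Add1,r3:30,r4:3,r5:6
  c11: -  regs: r0:Mul2,r1:Mul1,r2:Add1,r3:30,r4:3,r5:6
  c12: CDB Add1=-21  regs: r0:Mul2,r1:Mul1,r2:-21,r3:30,r4:3,r5:6
  c13: CDB Mul1=42  regs: r0:Mul2,r1:42,r2:-21,r3:30,r4:3,r5:6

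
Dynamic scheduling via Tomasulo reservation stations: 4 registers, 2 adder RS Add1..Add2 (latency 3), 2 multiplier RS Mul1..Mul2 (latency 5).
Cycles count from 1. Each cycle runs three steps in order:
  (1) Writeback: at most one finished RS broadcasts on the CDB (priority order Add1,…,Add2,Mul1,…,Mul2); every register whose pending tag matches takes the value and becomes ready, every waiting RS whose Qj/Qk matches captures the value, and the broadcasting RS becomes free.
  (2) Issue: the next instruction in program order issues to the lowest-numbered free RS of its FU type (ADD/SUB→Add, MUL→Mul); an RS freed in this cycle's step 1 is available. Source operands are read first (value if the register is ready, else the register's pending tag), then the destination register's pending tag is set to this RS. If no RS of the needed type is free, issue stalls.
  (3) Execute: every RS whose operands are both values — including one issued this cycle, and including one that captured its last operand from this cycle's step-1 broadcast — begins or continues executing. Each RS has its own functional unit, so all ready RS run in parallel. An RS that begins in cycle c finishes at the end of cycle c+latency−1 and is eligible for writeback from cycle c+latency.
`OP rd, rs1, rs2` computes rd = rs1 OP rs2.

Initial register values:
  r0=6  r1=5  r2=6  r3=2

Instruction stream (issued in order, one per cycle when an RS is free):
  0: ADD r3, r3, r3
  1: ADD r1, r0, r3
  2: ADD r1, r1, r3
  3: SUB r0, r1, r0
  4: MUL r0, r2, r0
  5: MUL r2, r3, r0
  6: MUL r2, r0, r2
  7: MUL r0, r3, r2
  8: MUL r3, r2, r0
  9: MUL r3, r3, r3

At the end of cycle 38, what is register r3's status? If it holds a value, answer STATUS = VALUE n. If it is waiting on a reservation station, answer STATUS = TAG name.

c1: issue ADD r3<-Add1 | r0:6,r1:5,r2:6,r3:Add1
c2: issue ADD r1<-Add2 | r0:6,r1:Add2,r2:6,r3:Add1
c3: stall | r0:6,r1:Add2,r2:6,r3:Add1
c4: CDB Add1=4; issue ADD r1<-Add1 | r0:6,r1:Add1,r2:6,r3:4
c5: stall | r0:6,r1:Add1,r2:6,r3:4
c6: stall | r0:6,r1:Add1,r2:6,r3:4
c7: CDB Add2=10; issue SUB r0<-Add2 | r0:Add2,r1:Add1,r2:6,r3:4
c8: issue MUL r0<-Mul1 | r0:Mul1,r1:Add1,r2:6,r3:4
c9: issue MUL r2<-Mul2 | r0:Mul1,r1:Add1,r2:Mul2,r3:4
c10: CDB Add1=14; stall | r0:Mul1,r1:14,r2:Mul2,r3:4
c11: stall | r0:Mul1,r1:14,r2:Mul2,r3:4
c12: stall | r0:Mul1,r1:14,r2:Mul2,r3:4
c13: CDB Add2=8; stall | r0:Mul1,r1:14,r2:Mul2,r3:4
c14: stall | r0:Mul1,r1:14,r2:Mul2,r3:4
c15: stall | r0:Mul1,r1:14,r2:Mul2,r3:4
c16: stall | r0:Mul1,r1:14,r2:Mul2,r3:4
c17: stall | r0:Mul1,r1:14,r2:Mul2,r3:4
c18: CDB Mul1=48; issue MUL r2<-Mul1 | r0:48,r1:14,r2:Mul1,r3:4
c19: stall | r0:48,r1:14,r2:Mul1,r3:4
c20: stall | r0:48,r1:14,r2:Mul1,r3:4
c21: stall | r0:48,r1:14,r2:Mul1,r3:4
c22: stall | r0:48,r1:14,r2:Mul1,r3:4
c23: CDB Mul2=192; issue MUL r0<-Mul2 | r0:Mul2,r1:14,r2:Mul1,r3:4
c24: stall | r0:Mul2,r1:14,r2:Mul1,r3:4
c25: stall | r0:Mul2,r1:14,r2:Mul1,r3:4
c26: stall | r0:Mul2,r1:14,r2:Mul1,r3:4
c27: stall | r0:Mul2,r1:14,r2:Mul1,r3:4
c28: CDB Mul1=9216; issue MUL r3<-Mul1 | r0:Mul2,r1:14,r2:9216,r3:Mul1
c29: stall | r0:Mul2,r1:14,r2:9216,r3:Mul1
c30: stall | r0:Mul2,r1:14,r2:9216,r3:Mul1
c31: stall | r0:Mul2,r1:14,r2:9216,r3:Mul1
c32: stall | r0:Mul2,r1:14,r2:9216,r3:Mul1
c33: CDB Mul2=36864; issue MUL r3<-Mul2 | r0:36864,r1:14,r2:9216,r3:Mul2
c34: - | r0:36864,r1:14,r2:9216,r3:Mul2
c35: - | r0:36864,r1:14,r2:9216,r3:Mul2
c36: - | r0:36864,r1:14,r2:9216,r3:Mul2
c37: - | r0:36864,r1:14,r2:9216,r3:Mul2
c38: CDB Mul1=339738624 | r0:36864,r1:14,r2:9216,r3:Mul2

STATUS = TAG Mul2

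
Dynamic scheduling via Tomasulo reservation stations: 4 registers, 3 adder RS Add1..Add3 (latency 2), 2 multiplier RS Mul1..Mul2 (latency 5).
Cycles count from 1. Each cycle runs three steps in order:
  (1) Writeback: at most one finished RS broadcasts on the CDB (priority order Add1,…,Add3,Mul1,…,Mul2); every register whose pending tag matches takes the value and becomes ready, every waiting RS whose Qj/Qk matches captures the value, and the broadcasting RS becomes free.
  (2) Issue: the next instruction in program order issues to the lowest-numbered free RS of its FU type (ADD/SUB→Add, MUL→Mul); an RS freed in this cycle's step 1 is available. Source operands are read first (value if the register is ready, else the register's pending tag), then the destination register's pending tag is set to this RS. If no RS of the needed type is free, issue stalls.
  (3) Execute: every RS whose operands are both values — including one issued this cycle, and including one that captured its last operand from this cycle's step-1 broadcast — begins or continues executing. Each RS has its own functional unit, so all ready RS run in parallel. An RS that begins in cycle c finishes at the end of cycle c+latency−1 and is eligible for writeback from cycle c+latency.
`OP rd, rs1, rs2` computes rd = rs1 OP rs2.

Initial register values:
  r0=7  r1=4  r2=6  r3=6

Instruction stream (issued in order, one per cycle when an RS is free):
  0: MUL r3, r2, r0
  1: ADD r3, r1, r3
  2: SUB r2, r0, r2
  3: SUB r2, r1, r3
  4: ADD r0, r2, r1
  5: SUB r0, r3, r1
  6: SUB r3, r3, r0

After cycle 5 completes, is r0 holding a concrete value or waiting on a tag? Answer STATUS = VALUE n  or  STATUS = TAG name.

STATUS = TAG Add2

  c1: issue MUL r3<-Mul1  regs: r0:7,r1:4,r2:6,r3:Mul1
  c2: issue ADD r3<-Add1  regs: r0:7,r1:4,r2:6,r3:Add1
  c3: issue SUB r2<-Add2  regs: r0:7,r1:4,r2:Add2,r3:Add1
  c4: issue SUB r2<-Add3  regs: r0:7,r1:4,r2:Add3,r3:Add1
  c5: CDB Add2=1; issue ADD r0<-Add2  regs: r0:Add2,r1:4,r2:Add3,r3:Add1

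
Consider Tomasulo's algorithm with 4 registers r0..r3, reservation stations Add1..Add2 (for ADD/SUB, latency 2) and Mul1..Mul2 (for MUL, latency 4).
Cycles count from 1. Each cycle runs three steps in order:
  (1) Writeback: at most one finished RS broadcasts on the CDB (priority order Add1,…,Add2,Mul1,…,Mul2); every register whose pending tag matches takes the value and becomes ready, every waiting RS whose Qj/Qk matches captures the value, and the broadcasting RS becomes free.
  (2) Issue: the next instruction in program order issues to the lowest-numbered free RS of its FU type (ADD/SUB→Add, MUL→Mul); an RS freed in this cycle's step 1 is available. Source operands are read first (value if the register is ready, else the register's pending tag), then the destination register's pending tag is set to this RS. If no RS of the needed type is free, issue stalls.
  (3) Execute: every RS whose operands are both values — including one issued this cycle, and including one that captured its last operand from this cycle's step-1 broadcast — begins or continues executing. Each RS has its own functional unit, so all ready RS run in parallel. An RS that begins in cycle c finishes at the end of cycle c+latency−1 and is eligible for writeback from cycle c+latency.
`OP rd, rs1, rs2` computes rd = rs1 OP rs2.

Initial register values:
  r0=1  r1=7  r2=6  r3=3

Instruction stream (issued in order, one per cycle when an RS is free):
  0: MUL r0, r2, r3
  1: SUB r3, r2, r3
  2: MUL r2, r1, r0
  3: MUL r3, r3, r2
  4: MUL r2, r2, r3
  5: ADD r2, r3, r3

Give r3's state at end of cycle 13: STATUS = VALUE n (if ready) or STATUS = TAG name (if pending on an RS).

STATUS = VALUE 378

c1: issue MUL r0<-Mul1 | r0:Mul1,r1:7,r2:6,r3:3
c2: issue SUB r3<-Add1 | r0:Mul1,r1:7,r2:6,r3:Add1
c3: issue MUL r2<-Mul2 | r0:Mul1,r1:7,r2:Mul2,r3:Add1
c4: CDB Add1=3; stall | r0:Mul1,r1:7,r2:Mul2,r3:3
c5: CDB Mul1=18; issue MUL r3<-Mul1 | r0:18,r1:7,r2:Mul2,r3:Mul1
c6: stall | r0:18,r1:7,r2:Mul2,r3:Mul1
c7: stall | r0:18,r1:7,r2:Mul2,r3:Mul1
c8: stall | r0:18,r1:7,r2:Mul2,r3:Mul1
c9: CDB Mul2=126; issue MUL r2<-Mul2 | r0:18,r1:7,r2:Mul2,r3:Mul1
c10: issue ADD r2<-Add1 | r0:18,r1:7,r2:Add1,r3:Mul1
c11: - | r0:18,r1:7,r2:Add1,r3:Mul1
c12: - | r0:18,r1:7,r2:Add1,r3:Mul1
c13: CDB Mul1=378 | r0:18,r1:7,r2:Add1,r3:378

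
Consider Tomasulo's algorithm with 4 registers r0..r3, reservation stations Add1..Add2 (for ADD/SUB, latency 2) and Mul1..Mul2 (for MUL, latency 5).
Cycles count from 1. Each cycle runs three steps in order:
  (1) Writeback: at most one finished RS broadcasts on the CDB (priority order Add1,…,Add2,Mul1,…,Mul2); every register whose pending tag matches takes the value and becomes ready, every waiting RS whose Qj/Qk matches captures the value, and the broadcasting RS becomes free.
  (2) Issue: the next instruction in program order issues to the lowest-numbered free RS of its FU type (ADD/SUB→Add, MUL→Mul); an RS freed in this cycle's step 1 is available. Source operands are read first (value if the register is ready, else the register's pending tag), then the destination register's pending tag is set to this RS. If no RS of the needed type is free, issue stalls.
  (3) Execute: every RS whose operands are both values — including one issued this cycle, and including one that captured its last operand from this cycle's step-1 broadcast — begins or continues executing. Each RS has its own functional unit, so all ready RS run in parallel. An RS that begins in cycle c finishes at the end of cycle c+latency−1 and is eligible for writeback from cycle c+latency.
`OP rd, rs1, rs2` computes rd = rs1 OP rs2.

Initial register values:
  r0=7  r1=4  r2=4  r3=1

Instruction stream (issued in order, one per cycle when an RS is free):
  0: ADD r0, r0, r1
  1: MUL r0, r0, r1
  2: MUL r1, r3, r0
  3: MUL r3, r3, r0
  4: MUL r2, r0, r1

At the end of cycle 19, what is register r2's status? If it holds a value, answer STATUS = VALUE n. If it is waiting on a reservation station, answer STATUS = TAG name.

STATUS = VALUE 1936

c1: issue ADD r0<-Add1 | r0:Add1,r1:4,r2:4,r3:1
c2: issue MUL r0<-Mul1 | r0:Mul1,r1:4,r2:4,r3:1
c3: CDB Add1=11; issue MUL r1<-Mul2 | r0:Mul1,r1:Mul2,r2:4,r3:1
c4: stall | r0:Mul1,r1:Mul2,r2:4,r3:1
c5: stall | r0:Mul1,r1:Mul2,r2:4,r3:1
c6: stall | r0:Mul1,r1:Mul2,r2:4,r3:1
c7: stall | r0:Mul1,r1:Mul2,r2:4,r3:1
c8: CDB Mul1=44; issue MUL r3<-Mul1 | r0:44,r1:Mul2,r2:4,r3:Mul1
c9: stall | r0:44,r1:Mul2,r2:4,r3:Mul1
c10: stall | r0:44,r1:Mul2,r2:4,r3:Mul1
c11: stall | r0:44,r1:Mul2,r2:4,r3:Mul1
c12: stall | r0:44,r1:Mul2,r2:4,r3:Mul1
c13: CDB Mul1=44; issue MUL r2<-Mul1 | r0:44,r1:Mul2,r2:Mul1,r3:44
c14: CDB Mul2=44 | r0:44,r1:44,r2:Mul1,r3:44
c15: - | r0:44,r1:44,r2:Mul1,r3:44
c16: - | r0:44,r1:44,r2:Mul1,r3:44
c17: - | r0:44,r1:44,r2:Mul1,r3:44
c18: - | r0:44,r1:44,r2:Mul1,r3:44
c19: CDB Mul1=1936 | r0:44,r1:44,r2:1936,r3:44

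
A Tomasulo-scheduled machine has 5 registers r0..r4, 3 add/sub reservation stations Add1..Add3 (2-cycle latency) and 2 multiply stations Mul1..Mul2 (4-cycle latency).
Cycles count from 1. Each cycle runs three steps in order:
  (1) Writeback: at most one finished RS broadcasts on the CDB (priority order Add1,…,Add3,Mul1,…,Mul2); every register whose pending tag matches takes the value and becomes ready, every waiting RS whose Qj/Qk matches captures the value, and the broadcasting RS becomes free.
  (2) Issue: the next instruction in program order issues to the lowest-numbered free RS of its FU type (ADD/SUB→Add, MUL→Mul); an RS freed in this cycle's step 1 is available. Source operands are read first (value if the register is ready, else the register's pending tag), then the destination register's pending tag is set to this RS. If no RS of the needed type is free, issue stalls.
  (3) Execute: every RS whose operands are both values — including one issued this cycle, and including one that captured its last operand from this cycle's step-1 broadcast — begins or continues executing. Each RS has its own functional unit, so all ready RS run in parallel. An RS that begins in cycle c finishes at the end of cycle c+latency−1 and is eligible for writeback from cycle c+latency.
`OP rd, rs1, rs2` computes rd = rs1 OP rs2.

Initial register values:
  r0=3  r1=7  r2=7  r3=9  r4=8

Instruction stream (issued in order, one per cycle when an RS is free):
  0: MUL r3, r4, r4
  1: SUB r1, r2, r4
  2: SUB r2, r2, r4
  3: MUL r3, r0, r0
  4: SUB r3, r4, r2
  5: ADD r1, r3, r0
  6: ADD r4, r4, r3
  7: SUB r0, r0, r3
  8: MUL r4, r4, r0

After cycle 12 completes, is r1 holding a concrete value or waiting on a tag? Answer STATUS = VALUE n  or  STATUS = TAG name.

  c1: issue MUL r3<-Mul1  regs: r0:3,r1:7,r2:7,r3:Mul1,r4:8
  c2: issue SUB r1<-Add1  regs: r0:3,r1:Add1,r2:7,r3:Mul1,r4:8
  c3: issue SUB r2<-Add2  regs: r0:3,r1:Add1,r2:Add2,r3:Mul1,r4:8
  c4: CDB Add1=-1; issue MUL r3<-Mul2  regs: r0:3,r1:-1,r2:Add2,r3:Mul2,r4:8
  c5: CDB Add2=-1; issue SUB r3<-Add1  regs: r0:3,r1:-1,r2:-1,r3:Add1,r4:8
  c6: CDB Mul1=64; issue ADD r1<-Add2  regs: r0:3,r1:Add2,r2:-1,r3:Add1,r4:8
  c7: CDB Add1=9; issue ADD r4<-Add1  regs: r0:3,r1:Add2,r2:-1,r3:9,r4:Add1
  c8: CDB Mul2=9; issue SUB r0<-Add3  regs: r0:Add3,r1:Add2,r2:-1,r3:9,r4:Add1
  c9: CDB Add1=17; issue MUL r4<-Mul1  regs: r0:Add3,r1:Add2,r2:-1,r3:9,r4:Mul1
  c10: CDB Add2=12  regs: r0:Add3,r1:12,r2:-1,r3:9,r4:Mul1
  c11: CDB Add3=-6  regs: r0:-6,r1:12,r2:-1,r3:9,r4:Mul1
  c12: -  regs: r0:-6,r1:12,r2:-1,r3:9,r4:Mul1

STATUS = VALUE 12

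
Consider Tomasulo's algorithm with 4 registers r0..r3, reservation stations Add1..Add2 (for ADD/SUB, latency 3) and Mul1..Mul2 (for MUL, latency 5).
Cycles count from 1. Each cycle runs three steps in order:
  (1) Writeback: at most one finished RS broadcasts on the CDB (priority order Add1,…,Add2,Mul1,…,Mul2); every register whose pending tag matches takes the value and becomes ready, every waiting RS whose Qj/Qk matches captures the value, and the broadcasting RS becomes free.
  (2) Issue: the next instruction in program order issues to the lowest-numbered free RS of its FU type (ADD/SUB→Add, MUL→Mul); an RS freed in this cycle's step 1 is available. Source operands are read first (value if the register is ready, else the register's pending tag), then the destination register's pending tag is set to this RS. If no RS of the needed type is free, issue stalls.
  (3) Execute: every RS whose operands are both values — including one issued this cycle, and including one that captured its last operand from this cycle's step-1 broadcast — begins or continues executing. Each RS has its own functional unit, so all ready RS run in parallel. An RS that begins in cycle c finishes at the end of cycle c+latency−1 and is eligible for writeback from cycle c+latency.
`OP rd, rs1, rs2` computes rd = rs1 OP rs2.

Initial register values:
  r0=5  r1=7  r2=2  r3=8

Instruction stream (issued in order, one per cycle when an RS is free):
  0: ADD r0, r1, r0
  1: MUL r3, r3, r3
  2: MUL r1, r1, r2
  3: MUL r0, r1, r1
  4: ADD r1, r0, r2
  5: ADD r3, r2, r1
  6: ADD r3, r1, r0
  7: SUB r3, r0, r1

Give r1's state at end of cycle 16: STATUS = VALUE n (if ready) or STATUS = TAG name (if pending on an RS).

STATUS = VALUE 198

c1: issue ADD r0<-Add1 | r0:Add1,r1:7,r2:2,r3:8
c2: issue MUL r3<-Mul1 | r0:Add1,r1:7,r2:2,r3:Mul1
c3: issue MUL r1<-Mul2 | r0:Add1,r1:Mul2,r2:2,r3:Mul1
c4: CDB Add1=12; stall | r0:12,r1:Mul2,r2:2,r3:Mul1
c5: stall | r0:12,r1:Mul2,r2:2,r3:Mul1
c6: stall | r0:12,r1:Mul2,r2:2,r3:Mul1
c7: CDB Mul1=64; issue MUL r0<-Mul1 | r0:Mul1,r1:Mul2,r2:2,r3:64
c8: CDB Mul2=14; issue ADD r1<-Add1 | r0:Mul1,r1:Add1,r2:2,r3:64
c9: issue ADD r3<-Add2 | r0:Mul1,r1:Add1,r2:2,r3:Add2
c10: stall | r0:Mul1,r1:Add1,r2:2,r3:Add2
c11: stall | r0:Mul1,r1:Add1,r2:2,r3:Add2
c12: stall | r0:Mul1,r1:Add1,r2:2,r3:Add2
c13: CDB Mul1=196; stall | r0:196,r1:Add1,r2:2,r3:Add2
c14: stall | r0:196,r1:Add1,r2:2,r3:Add2
c15: stall | r0:196,r1:Add1,r2:2,r3:Add2
c16: CDB Add1=198; issue ADD r3<-Add1 | r0:196,r1:198,r2:2,r3:Add1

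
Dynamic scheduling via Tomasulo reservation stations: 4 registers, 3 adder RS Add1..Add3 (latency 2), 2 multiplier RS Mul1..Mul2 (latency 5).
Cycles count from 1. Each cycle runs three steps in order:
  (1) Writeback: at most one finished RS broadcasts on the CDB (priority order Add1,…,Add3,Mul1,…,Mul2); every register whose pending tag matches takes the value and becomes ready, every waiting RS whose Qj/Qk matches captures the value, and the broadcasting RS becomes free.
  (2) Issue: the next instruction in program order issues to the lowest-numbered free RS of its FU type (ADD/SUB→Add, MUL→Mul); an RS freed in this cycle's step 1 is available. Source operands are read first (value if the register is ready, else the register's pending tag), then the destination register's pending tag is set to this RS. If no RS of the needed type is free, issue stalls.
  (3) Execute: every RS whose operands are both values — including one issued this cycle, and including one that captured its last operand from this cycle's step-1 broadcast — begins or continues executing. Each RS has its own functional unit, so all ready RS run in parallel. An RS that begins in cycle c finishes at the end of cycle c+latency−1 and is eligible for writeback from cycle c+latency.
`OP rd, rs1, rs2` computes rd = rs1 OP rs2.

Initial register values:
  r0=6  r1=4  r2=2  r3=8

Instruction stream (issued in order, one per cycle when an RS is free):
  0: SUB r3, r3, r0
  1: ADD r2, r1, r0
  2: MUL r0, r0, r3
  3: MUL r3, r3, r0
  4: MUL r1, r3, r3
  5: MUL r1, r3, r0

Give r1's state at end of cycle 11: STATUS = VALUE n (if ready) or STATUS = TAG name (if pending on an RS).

STATUS = TAG Mul1

c1: issue SUB r3<-Add1 | r0:6,r1:4,r2:2,r3:Add1
c2: issue ADD r2<-Add2 | r0:6,r1:4,r2:Add2,r3:Add1
c3: CDB Add1=2; issue MUL r0<-Mul1 | r0:Mul1,r1:4,r2:Add2,r3:2
c4: CDB Add2=10; issue MUL r3<-Mul2 | r0:Mul1,r1:4,r2:10,r3:Mul2
c5: stall | r0:Mul1,r1:4,r2:10,r3:Mul2
c6: stall | r0:Mul1,r1:4,r2:10,r3:Mul2
c7: stall | r0:Mul1,r1:4,r2:10,r3:Mul2
c8: CDB Mul1=12; issue MUL r1<-Mul1 | r0:12,r1:Mul1,r2:10,r3:Mul2
c9: stall | r0:12,r1:Mul1,r2:10,r3:Mul2
c10: stall | r0:12,r1:Mul1,r2:10,r3:Mul2
c11: stall | r0:12,r1:Mul1,r2:10,r3:Mul2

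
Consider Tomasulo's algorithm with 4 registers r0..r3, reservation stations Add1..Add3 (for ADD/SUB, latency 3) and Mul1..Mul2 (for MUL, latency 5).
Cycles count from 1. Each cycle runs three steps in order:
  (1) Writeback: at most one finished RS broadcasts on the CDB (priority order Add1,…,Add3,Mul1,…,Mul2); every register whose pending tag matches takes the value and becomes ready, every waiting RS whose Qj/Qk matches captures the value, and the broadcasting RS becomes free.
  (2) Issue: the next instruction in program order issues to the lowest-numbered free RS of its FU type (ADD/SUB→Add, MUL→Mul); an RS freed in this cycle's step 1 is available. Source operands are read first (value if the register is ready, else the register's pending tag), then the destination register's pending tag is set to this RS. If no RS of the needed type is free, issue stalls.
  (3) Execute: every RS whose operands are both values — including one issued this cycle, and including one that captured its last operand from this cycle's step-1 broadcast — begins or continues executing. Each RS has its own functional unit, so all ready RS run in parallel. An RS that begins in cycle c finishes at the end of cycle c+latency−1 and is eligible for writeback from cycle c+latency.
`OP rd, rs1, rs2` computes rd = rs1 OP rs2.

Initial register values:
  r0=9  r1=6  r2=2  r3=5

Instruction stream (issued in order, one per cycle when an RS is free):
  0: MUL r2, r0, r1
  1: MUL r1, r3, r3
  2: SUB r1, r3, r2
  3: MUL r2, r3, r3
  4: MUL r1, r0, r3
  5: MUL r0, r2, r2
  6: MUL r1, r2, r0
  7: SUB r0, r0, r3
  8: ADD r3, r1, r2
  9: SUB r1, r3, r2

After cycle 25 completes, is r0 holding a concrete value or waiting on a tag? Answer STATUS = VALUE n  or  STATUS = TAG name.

STATUS = VALUE 620

cycle 1: issue MUL r2<-Mul1 // r0:9,r1:6,r2:Mul1,r3:5
cycle 2: issue MUL r1<-Mul2 // r0:9,r1:Mul2,r2:Mul1,r3:5
cycle 3: issue SUB r1<-Add1 // r0:9,r1:Add1,r2:Mul1,r3:5
cycle 4: stall // r0:9,r1:Add1,r2:Mul1,r3:5
cycle 5: stall // r0:9,r1:Add1,r2:Mul1,r3:5
cycle 6: CDB Mul1=54; issue MUL r2<-Mul1 // r0:9,r1:Add1,r2:Mul1,r3:5
cycle 7: CDB Mul2=25; issue MUL r1<-Mul2 // r0:9,r1:Mul2,r2:Mul1,r3:5
cycle 8: stall // r0:9,r1:Mul2,r2:Mul1,r3:5
cycle 9: CDB Add1=-49; stall // r0:9,r1:Mul2,r2:Mul1,r3:5
cycle 10: stall // r0:9,r1:Mul2,r2:Mul1,r3:5
cycle 11: CDB Mul1=25; issue MUL r0<-Mul1 // r0:Mul1,r1:Mul2,r2:25,r3:5
cycle 12: CDB Mul2=45; issue MUL r1<-Mul2 // r0:Mul1,r1:Mul2,r2:25,r3:5
cycle 13: issue SUB r0<-Add1 // r0:Add1,r1:Mul2,r2:25,r3:5
cycle 14: issue ADD r3<-Add2 // r0:Add1,r1:Mul2,r2:25,r3:Add2
cycle 15: issue SUB r1<-Add3 // r0:Add1,r1:Add3,r2:25,r3:Add2
cycle 16: CDB Mul1=625 // r0:Add1,r1:Add3,r2:25,r3:Add2
cycle 17: - // r0:Add1,r1:Add3,r2:25,r3:Add2
cycle 18: - // r0:Add1,r1:Add3,r2:25,r3:Add2
cycle 19: CDB Add1=620 // r0:620,r1:Add3,r2:25,r3:Add2
cycle 20: - // r0:620,r1:Add3,r2:25,r3:Add2
cycle 21: CDB Mul2=15625 // r0:620,r1:Add3,r2:25,r3:Add2
cycle 22: - // r0:620,r1:Add3,r2:25,r3:Add2
cycle 23: - // r0:620,r1:Add3,r2:25,r3:Add2
cycle 24: CDB Add2=15650 // r0:620,r1:Add3,r2:25,r3:15650
cycle 25: - // r0:620,r1:Add3,r2:25,r3:15650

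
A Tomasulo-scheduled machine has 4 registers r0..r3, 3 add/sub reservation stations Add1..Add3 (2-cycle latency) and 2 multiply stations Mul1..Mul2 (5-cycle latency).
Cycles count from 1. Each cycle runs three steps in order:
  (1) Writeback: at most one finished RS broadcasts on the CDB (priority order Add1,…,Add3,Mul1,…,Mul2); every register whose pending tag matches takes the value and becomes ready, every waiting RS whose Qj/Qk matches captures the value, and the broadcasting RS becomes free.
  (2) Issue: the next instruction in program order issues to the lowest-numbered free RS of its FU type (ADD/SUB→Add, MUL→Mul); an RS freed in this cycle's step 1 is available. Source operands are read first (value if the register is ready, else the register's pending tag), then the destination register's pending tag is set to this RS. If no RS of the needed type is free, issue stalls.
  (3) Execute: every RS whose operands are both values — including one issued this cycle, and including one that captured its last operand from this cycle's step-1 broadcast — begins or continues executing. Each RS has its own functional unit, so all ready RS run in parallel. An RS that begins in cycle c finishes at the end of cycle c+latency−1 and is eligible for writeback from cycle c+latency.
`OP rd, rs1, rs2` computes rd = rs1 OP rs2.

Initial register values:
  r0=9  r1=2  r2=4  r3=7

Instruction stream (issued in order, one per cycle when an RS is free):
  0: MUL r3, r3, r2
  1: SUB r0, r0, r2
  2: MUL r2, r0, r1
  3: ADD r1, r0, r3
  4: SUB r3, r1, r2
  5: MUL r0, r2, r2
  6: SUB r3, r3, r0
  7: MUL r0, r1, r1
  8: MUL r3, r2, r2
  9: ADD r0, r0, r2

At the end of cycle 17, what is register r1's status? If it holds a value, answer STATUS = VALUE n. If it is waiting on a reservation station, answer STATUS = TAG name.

STATUS = VALUE 33

cycle 1: issue MUL r3<-Mul1 // r0:9,r1:2,r2:4,r3:Mul1
cycle 2: issue SUB r0<-Add1 // r0:Add1,r1:2,r2:4,r3:Mul1
cycle 3: issue MUL r2<-Mul2 // r0:Add1,r1:2,r2:Mul2,r3:Mul1
cycle 4: CDB Add1=5; issue ADD r1<-Add1 // r0:5,r1:Add1,r2:Mul2,r3:Mul1
cycle 5: issue SUB r3<-Add2 // r0:5,r1:Add1,r2:Mul2,r3:Add2
cycle 6: CDB Mul1=28; issue MUL r0<-Mul1 // r0:Mul1,r1:Add1,r2:Mul2,r3:Add2
cycle 7: issue SUB r3<-Add3 // r0:Mul1,r1:Add1,r2:Mul2,r3:Add3
cycle 8: CDB Add1=33; stall // r0:Mul1,r1:33,r2:Mul2,r3:Add3
cycle 9: CDB Mul2=10; issue MUL r0<-Mul2 // r0:Mul2,r1:33,r2:10,r3:Add3
cycle 10: stall // r0:Mul2,r1:33,r2:10,r3:Add3
cycle 11: CDB Add2=23; stall // r0:Mul2,r1:33,r2:10,r3:Add3
cycle 12: stall // r0:Mul2,r1:33,r2:10,r3:Add3
cycle 13: stall // r0:Mul2,r1:33,r2:10,r3:Add3
cycle 14: CDB Mul1=100; issue MUL r3<-Mul1 // r0:Mul2,r1:33,r2:10,r3:Mul1
cycle 15: CDB Mul2=1089; issue ADD r0<-Add1 // r0:Add1,r1:33,r2:10,r3:Mul1
cycle 16: CDB Add3=-77 // r0:Add1,r1:33,r2:10,r3:Mul1
cycle 17: CDB Add1=1099 // r0:1099,r1:33,r2:10,r3:Mul1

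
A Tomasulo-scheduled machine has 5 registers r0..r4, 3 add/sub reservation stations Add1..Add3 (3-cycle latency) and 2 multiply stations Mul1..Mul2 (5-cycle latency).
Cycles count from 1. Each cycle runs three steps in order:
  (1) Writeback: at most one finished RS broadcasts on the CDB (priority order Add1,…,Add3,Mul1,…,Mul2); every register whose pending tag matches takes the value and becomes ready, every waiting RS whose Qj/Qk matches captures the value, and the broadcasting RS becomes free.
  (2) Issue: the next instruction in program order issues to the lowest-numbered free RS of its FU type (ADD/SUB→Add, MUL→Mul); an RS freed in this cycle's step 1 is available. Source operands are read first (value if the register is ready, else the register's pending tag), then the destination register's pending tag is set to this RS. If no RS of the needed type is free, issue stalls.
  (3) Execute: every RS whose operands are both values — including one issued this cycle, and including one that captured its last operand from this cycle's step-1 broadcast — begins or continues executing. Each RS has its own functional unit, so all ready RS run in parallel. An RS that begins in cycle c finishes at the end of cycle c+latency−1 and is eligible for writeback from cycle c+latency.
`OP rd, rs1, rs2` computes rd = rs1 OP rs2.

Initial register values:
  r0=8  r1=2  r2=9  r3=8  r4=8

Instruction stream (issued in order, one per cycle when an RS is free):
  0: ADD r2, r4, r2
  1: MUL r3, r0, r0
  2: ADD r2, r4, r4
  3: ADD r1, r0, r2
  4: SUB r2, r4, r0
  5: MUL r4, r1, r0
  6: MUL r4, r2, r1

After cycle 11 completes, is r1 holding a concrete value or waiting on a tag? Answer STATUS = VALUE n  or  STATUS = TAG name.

c1: issue ADD r2<-Add1 | r0:8,r1:2,r2:Add1,r3:8,r4:8
c2: issue MUL r3<-Mul1 | r0:8,r1:2,r2:Add1,r3:Mul1,r4:8
c3: issue ADD r2<-Add2 | r0:8,r1:2,r2:Add2,r3:Mul1,r4:8
c4: CDB Add1=17; issue ADD r1<-Add1 | r0:8,r1:Add1,r2:Add2,r3:Mul1,r4:8
c5: issue SUB r2<-Add3 | r0:8,r1:Add1,r2:Add3,r3:Mul1,r4:8
c6: CDB Add2=16; issue MUL r4<-Mul2 | r0:8,r1:Add1,r2:Add3,r3:Mul1,r4:Mul2
c7: CDB Mul1=64; issue MUL r4<-Mul1 | r0:8,r1:Add1,r2:Add3,r3:64,r4:Mul1
c8: CDB Add3=0 | r0:8,r1:Add1,r2:0,r3:64,r4:Mul1
c9: CDB Add1=24 | r0:8,r1:24,r2:0,r3:64,r4:Mul1
c10: - | r0:8,r1:24,r2:0,r3:64,r4:Mul1
c11: - | r0:8,r1:24,r2:0,r3:64,r4:Mul1

STATUS = VALUE 24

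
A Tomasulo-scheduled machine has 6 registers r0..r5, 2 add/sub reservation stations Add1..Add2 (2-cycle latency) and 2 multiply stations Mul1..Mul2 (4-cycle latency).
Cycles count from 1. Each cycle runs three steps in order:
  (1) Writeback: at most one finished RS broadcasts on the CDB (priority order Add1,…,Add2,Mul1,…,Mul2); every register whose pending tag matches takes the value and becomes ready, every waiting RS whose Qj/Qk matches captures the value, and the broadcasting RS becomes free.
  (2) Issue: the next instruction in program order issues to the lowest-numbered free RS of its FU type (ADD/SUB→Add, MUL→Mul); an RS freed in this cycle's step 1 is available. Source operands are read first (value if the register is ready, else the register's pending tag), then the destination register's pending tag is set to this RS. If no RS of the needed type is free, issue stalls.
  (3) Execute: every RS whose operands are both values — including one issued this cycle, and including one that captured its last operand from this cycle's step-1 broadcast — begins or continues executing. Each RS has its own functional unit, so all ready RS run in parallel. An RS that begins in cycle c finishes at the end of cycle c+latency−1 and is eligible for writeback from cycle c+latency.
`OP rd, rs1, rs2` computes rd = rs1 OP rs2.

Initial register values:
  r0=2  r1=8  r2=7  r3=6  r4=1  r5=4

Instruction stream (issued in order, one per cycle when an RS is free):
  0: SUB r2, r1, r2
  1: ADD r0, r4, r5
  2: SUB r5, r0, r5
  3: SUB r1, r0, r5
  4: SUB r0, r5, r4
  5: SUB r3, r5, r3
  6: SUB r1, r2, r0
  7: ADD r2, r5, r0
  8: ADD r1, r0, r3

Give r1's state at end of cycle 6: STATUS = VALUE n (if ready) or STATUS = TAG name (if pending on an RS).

c1: issue SUB r2<-Add1 | r0:2,r1:8,r2:Add1,r3:6,r4:1,r5:4
c2: issue ADD r0<-Add2 | r0:Add2,r1:8,r2:Add1,r3:6,r4:1,r5:4
c3: CDB Add1=1; issue SUB r5<-Add1 | r0:Add2,r1:8,r2:1,r3:6,r4:1,r5:Add1
c4: CDB Add2=5; issue SUB r1<-Add2 | r0:5,r1:Add2,r2:1,r3:6,r4:1,r5:Add1
c5: stall | r0:5,r1:Add2,r2:1,r3:6,r4:1,r5:Add1
c6: CDB Add1=1; issue SUB r0<-Add1 | r0:Add1,r1:Add2,r2:1,r3:6,r4:1,r5:1

STATUS = TAG Add2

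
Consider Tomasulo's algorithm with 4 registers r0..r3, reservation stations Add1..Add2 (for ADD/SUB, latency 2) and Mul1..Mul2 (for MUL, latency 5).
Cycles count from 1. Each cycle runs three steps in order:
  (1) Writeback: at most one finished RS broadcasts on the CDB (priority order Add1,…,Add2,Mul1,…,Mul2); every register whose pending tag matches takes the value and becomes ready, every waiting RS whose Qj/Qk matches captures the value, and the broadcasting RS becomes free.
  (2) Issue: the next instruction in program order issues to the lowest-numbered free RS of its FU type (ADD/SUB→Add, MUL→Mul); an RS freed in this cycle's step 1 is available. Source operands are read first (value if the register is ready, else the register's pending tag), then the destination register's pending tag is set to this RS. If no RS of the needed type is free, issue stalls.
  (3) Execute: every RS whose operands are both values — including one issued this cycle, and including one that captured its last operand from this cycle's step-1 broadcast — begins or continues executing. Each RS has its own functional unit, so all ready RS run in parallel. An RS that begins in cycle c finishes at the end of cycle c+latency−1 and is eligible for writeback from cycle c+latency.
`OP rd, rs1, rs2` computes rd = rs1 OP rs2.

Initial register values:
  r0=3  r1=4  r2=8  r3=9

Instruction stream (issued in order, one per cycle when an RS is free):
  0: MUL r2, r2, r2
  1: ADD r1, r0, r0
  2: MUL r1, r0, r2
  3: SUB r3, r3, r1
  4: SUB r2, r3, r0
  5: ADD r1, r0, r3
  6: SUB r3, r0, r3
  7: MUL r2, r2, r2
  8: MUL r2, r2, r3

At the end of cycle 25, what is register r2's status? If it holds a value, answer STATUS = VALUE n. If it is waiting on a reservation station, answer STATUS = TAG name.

cycle 1: issue MUL r2<-Mul1 // r0:3,r1:4,r2:Mul1,r3:9
cycle 2: issue ADD r1<-Add1 // r0:3,r1:Add1,r2:Mul1,r3:9
cycle 3: issue MUL r1<-Mul2 // r0:3,r1:Mul2,r2:Mul1,r3:9
cycle 4: CDB Add1=6; issue SUB r3<-Add1 // r0:3,r1:Mul2,r2:Mul1,r3:Add1
cycle 5: issue SUB r2<-Add2 // r0:3,r1:Mul2,r2:Add2,r3:Add1
cycle 6: CDB Mul1=64; stall // r0:3,r1:Mul2,r2:Add2,r3:Add1
cycle 7: stall // r0:3,r1:Mul2,r2:Add2,r3:Add1
cycle 8: stall // r0:3,r1:Mul2,r2:Add2,r3:Add1
cycle 9: stall // r0:3,r1:Mul2,r2:Add2,r3:Add1
cycle 10: stall // r0:3,r1:Mul2,r2:Add2,r3:Add1
cycle 11: CDB Mul2=192; stall // r0:3,r1:192,r2:Add2,r3:Add1
cycle 12: stall // r0:3,r1:192,r2:Add2,r3:Add1
cycle 13: CDB Add1=-183; issue ADD r1<-Add1 // r0:3,r1:Add1,r2:Add2,r3:-183
cycle 14: stall // r0:3,r1:Add1,r2:Add2,r3:-183
cycle 15: CDB Add1=-180; issue SUB r3<-Add1 // r0:3,r1:-180,r2:Add2,r3:Add1
cycle 16: CDB Add2=-186; issue MUL r2<-Mul1 // r0:3,r1:-180,r2:Mul1,r3:Add1
cycle 17: CDB Add1=186; issue MUL r2<-Mul2 // r0:3,r1:-180,r2:Mul2,r3:186
cycle 18: - // r0:3,r1:-180,r2:Mul2,r3:186
cycle 19: - // r0:3,r1:-180,r2:Mul2,r3:186
cycle 20: - // r0:3,r1:-180,r2:Mul2,r3:186
cycle 21: CDB Mul1=34596 // r0:3,r1:-180,r2:Mul2,r3:186
cycle 22: - // r0:3,r1:-180,r2:Mul2,r3:186
cycle 23: - // r0:3,r1:-180,r2:Mul2,r3:186
cycle 24: - // r0:3,r1:-180,r2:Mul2,r3:186
cycle 25: - // r0:3,r1:-180,r2:Mul2,r3:186

STATUS = TAG Mul2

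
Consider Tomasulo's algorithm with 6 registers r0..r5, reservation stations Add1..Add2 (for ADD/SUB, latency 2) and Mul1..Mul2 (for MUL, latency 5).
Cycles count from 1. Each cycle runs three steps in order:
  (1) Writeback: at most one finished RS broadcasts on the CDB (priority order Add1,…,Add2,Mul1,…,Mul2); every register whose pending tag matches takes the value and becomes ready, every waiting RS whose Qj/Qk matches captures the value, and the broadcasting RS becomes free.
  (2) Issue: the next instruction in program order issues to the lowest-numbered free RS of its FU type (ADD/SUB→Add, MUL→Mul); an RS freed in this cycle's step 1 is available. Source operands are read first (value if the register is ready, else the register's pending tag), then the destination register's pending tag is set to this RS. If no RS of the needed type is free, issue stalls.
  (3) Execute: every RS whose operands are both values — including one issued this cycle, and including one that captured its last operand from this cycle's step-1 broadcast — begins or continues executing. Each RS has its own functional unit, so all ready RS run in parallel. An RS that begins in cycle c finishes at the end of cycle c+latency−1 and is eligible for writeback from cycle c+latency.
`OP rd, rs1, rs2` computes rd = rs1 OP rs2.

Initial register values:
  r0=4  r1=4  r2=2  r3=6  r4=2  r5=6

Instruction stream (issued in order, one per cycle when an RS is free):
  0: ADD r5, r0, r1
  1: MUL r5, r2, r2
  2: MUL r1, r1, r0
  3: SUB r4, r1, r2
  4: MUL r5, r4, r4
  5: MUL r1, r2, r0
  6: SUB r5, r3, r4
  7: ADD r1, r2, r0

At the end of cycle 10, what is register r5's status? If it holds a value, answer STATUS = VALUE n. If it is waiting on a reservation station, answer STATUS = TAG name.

STATUS = TAG Add2

c1: issue ADD r5<-Add1 | r0:4,r1:4,r2:2,r3:6,r4:2,r5:Add1
c2: issue MUL r5<-Mul1 | r0:4,r1:4,r2:2,r3:6,r4:2,r5:Mul1
c3: CDB Add1=8; issue MUL r1<-Mul2 | r0:4,r1:Mul2,r2:2,r3:6,r4:2,r5:Mul1
c4: issue SUB r4<-Add1 | r0:4,r1:Mul2,r2:2,r3:6,r4:Add1,r5:Mul1
c5: stall | r0:4,r1:Mul2,r2:2,r3:6,r4:Add1,r5:Mul1
c6: stall | r0:4,r1:Mul2,r2:2,r3:6,r4:Add1,r5:Mul1
c7: CDB Mul1=4; issue MUL r5<-Mul1 | r0:4,r1:Mul2,r2:2,r3:6,r4:Add1,r5:Mul1
c8: CDB Mul2=16; issue MUL r1<-Mul2 | r0:4,r1:Mul2,r2:2,r3:6,r4:Add1,r5:Mul1
c9: issue SUB r5<-Add2 | r0:4,r1:Mul2,r2:2,r3:6,r4:Add1,r5:Add2
c10: CDB Add1=14; issue ADD r1<-Add1 | r0:4,r1:Add1,r2:2,r3:6,r4:14,r5:Add2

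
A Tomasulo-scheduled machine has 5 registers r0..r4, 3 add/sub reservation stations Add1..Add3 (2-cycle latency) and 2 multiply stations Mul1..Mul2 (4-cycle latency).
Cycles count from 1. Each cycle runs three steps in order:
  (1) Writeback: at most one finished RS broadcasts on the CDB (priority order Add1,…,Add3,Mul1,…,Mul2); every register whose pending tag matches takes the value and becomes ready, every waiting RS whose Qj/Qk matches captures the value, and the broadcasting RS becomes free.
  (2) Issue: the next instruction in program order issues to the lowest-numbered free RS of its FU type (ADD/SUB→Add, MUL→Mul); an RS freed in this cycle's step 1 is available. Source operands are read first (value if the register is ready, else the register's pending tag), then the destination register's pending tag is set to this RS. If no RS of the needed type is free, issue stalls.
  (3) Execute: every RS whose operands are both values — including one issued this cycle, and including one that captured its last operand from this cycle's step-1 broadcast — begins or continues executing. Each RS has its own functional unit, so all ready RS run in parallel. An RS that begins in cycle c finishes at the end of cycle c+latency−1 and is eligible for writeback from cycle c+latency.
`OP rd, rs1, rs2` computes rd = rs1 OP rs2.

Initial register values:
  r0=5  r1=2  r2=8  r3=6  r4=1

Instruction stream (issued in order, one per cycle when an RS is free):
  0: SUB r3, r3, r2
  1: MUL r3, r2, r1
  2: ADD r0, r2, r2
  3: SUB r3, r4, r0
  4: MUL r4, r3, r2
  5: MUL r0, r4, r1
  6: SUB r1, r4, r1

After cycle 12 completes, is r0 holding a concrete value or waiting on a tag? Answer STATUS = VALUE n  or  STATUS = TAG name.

STATUS = TAG Mul1

c1: issue SUB r3<-Add1 | r0:5,r1:2,r2:8,r3:Add1,r4:1
c2: issue MUL r3<-Mul1 | r0:5,r1:2,r2:8,r3:Mul1,r4:1
c3: CDB Add1=-2; issue ADD r0<-Add1 | r0:Add1,r1:2,r2:8,r3:Mul1,r4:1
c4: issue SUB r3<-Add2 | r0:Add1,r1:2,r2:8,r3:Add2,r4:1
c5: CDB Add1=16; issue MUL r4<-Mul2 | r0:16,r1:2,r2:8,r3:Add2,r4:Mul2
c6: CDB Mul1=16; issue MUL r0<-Mul1 | r0:Mul1,r1:2,r2:8,r3:Add2,r4:Mul2
c7: CDB Add2=-15; issue SUB r1<-Add1 | r0:Mul1,r1:Add1,r2:8,r3:-15,r4:Mul2
c8: - | r0:Mul1,r1:Add1,r2:8,r3:-15,r4:Mul2
c9: - | r0:Mul1,r1:Add1,r2:8,r3:-15,r4:Mul2
c10: - | r0:Mul1,r1:Add1,r2:8,r3:-15,r4:Mul2
c11: CDB Mul2=-120 | r0:Mul1,r1:Add1,r2:8,r3:-15,r4:-120
c12: - | r0:Mul1,r1:Add1,r2:8,r3:-15,r4:-120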